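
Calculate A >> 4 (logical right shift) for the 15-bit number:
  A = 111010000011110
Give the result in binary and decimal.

Logical shift right by 4: drop the bottom 4 bit(s), prepend 4 zero(s) on the left.
  111010000011110  ->  keep [11101000001], discard [1110], prepend 0000
= 000011101000001

Answer: 000011101000001 (1857)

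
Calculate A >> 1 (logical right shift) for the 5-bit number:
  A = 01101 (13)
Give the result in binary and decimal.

Logical shift right by 1: drop the bottom 1 bit(s), prepend 1 zero(s) on the left.
  01101  ->  keep [0110], discard [1], prepend 0
= 00110

Answer: 00110 (6)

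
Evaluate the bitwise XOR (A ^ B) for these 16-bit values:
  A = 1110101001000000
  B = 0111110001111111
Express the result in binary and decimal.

Apply ^ to each column (1 where bits differ):
  1110101001000000
^ 0111110001111111
------------------
  1001011000111111

Answer: 1001011000111111 (38463)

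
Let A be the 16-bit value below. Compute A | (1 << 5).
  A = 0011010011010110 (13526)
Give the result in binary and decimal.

Mask = 1 << 5 = 0000000000100000
Bit 5 of A is 0, so OR-ing with the mask flips it to 1.
  0011010011010110
| 0000000000100000
------------------
  0011010011110110

Answer: 0011010011110110 (13558)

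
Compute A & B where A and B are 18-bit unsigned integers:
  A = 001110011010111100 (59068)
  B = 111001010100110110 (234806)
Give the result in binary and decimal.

Apply & to each column (1 only where both bits are 1):
  001110011010111100
& 111001010100110110
--------------------
  001000010000110100

Answer: 001000010000110100 (33844)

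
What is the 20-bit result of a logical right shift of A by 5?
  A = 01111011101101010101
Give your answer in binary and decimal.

Logical shift right by 5: drop the bottom 5 bit(s), prepend 5 zero(s) on the left.
  01111011101101010101  ->  keep [011110111011010], discard [10101], prepend 00000
= 00000011110111011010

Answer: 00000011110111011010 (15834)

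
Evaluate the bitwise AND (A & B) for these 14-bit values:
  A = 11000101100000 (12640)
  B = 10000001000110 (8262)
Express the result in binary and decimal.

Apply & to each column (1 only where both bits are 1):
  11000101100000
& 10000001000110
----------------
  10000001000000

Answer: 10000001000000 (8256)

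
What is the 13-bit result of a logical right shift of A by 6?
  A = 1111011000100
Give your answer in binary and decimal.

Logical shift right by 6: drop the bottom 6 bit(s), prepend 6 zero(s) on the left.
  1111011000100  ->  keep [1111011], discard [000100], prepend 000000
= 0000001111011

Answer: 0000001111011 (123)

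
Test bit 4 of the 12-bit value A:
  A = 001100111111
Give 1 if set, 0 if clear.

Bit 4 is the 5th from the right.
  001100111111
         ^
That bit is 1.

Answer: 1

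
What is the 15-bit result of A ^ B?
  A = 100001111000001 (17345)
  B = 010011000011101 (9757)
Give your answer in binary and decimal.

Apply ^ to each column (1 where bits differ):
  100001111000001
^ 010011000011101
-----------------
  110010111011100

Answer: 110010111011100 (26076)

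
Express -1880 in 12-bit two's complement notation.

1. Binary of +1880:  011101011000
2. Invert bits:     100010100111
3. Add 1:           100010101000

Answer: 100010101000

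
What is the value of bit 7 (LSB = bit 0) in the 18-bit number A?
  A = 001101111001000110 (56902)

Bit 7 is the 8th from the right.
  001101111001000110
            ^
That bit is 0.

Answer: 0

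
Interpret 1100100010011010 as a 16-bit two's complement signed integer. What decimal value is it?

MSB is 1, so the value is negative. Find the magnitude:
1. Invert bits:  0011011101100101
2. Add 1:        0011011101100110  = 14182
3. Apply sign:   -14182

Answer: -14182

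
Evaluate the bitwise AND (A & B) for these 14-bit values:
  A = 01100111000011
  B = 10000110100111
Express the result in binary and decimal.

Apply & to each column (1 only where both bits are 1):
  01100111000011
& 10000110100111
----------------
  00000110000011

Answer: 00000110000011 (387)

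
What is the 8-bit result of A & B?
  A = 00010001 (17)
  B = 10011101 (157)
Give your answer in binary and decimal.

Apply & to each column (1 only where both bits are 1):
  00010001
& 10011101
----------
  00010001

Answer: 00010001 (17)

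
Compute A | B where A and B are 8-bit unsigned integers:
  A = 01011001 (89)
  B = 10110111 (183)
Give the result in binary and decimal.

Apply | to each column (1 where either bit is 1):
  01011001
| 10110111
----------
  11111111

Answer: 11111111 (255)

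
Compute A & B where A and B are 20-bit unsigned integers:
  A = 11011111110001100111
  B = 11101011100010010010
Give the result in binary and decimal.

Apply & to each column (1 only where both bits are 1):
  11011111110001100111
& 11101011100010010010
----------------------
  11001011100000000010

Answer: 11001011100000000010 (833538)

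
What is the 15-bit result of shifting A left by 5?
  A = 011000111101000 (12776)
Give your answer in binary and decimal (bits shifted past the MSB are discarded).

Shift left by 5: drop the top 5 bit(s), append 5 zero(s) on the right.
  011000111101000  ->  discard [01100], keep [0111101000], append 00000
= 011110100000000

Answer: 011110100000000 (15616)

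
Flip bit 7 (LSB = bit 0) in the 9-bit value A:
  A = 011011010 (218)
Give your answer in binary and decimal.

Mask = 1 << 7 = 010000000
Bit 7 of A is 1; XOR with the mask flips it to 0.
  011011010
^ 010000000
-----------
  001011010

Answer: 001011010 (90)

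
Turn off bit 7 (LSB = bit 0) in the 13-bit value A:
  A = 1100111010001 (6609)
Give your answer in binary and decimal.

Mask = ~(1 << 7) = 1111101111111
Bit 7 of A is 1, so AND-ing with the mask clears it to 0.
  1100111010001
& 1111101111111
---------------
  1100101010001

Answer: 1100101010001 (6481)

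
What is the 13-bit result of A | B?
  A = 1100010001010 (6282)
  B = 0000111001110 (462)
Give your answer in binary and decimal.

Apply | to each column (1 where either bit is 1):
  1100010001010
| 0000111001110
---------------
  1100111001110

Answer: 1100111001110 (6606)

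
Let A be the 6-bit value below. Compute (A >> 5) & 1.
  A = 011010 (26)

Bit 5 is the 6th from the right.
  011010
  ^
That bit is 0.

Answer: 0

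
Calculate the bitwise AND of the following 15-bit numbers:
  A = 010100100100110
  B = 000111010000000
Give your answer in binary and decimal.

Apply & to each column (1 only where both bits are 1):
  010100100100110
& 000111010000000
-----------------
  000100000000000

Answer: 000100000000000 (2048)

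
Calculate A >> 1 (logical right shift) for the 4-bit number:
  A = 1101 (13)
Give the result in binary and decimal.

Logical shift right by 1: drop the bottom 1 bit(s), prepend 1 zero(s) on the left.
  1101  ->  keep [110], discard [1], prepend 0
= 0110

Answer: 0110 (6)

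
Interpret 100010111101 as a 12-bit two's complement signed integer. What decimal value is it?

MSB is 1, so the value is negative. Find the magnitude:
1. Invert bits:  011101000010
2. Add 1:        011101000011  = 1859
3. Apply sign:   -1859

Answer: -1859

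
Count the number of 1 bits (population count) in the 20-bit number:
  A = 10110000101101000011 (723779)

10110000101101000011
1-bits at positions (from bit 0 = LSB): 0, 1, 6, 8, 9, 11, 16, 17, 19
Count = 9

Answer: 9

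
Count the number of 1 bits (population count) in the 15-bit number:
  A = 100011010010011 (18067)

100011010010011
1-bits at positions (from bit 0 = LSB): 0, 1, 4, 7, 9, 10, 14
Count = 7

Answer: 7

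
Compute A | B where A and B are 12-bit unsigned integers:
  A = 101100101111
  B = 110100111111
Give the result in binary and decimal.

Apply | to each column (1 where either bit is 1):
  101100101111
| 110100111111
--------------
  111100111111

Answer: 111100111111 (3903)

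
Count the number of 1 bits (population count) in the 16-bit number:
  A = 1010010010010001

1010010010010001
1-bits at positions (from bit 0 = LSB): 0, 4, 7, 10, 13, 15
Count = 6

Answer: 6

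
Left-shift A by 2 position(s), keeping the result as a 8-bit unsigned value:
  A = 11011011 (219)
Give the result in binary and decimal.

Shift left by 2: drop the top 2 bit(s), append 2 zero(s) on the right.
  11011011  ->  discard [11], keep [011011], append 00
= 01101100

Answer: 01101100 (108)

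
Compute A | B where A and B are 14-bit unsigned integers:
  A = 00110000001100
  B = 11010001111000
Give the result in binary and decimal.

Apply | to each column (1 where either bit is 1):
  00110000001100
| 11010001111000
----------------
  11110001111100

Answer: 11110001111100 (15484)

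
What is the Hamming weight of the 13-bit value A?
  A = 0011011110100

0011011110100
1-bits at positions (from bit 0 = LSB): 2, 4, 5, 6, 7, 9, 10
Count = 7

Answer: 7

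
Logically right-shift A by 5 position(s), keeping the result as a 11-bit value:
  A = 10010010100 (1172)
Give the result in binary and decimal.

Logical shift right by 5: drop the bottom 5 bit(s), prepend 5 zero(s) on the left.
  10010010100  ->  keep [100100], discard [10100], prepend 00000
= 00000100100

Answer: 00000100100 (36)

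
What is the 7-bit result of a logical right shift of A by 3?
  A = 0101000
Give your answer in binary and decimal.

Logical shift right by 3: drop the bottom 3 bit(s), prepend 3 zero(s) on the left.
  0101000  ->  keep [0101], discard [000], prepend 000
= 0000101

Answer: 0000101 (5)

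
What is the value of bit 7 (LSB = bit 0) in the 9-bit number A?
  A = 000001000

Bit 7 is the 8th from the right.
  000001000
   ^
That bit is 0.

Answer: 0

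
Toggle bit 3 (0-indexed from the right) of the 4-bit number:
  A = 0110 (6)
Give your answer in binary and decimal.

Mask = 1 << 3 = 1000
Bit 3 of A is 0; XOR with the mask flips it to 1.
  0110
^ 1000
------
  1110

Answer: 1110 (14)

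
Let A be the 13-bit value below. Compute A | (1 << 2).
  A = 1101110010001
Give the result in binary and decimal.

Mask = 1 << 2 = 0000000000100
Bit 2 of A is 0, so OR-ing with the mask flips it to 1.
  1101110010001
| 0000000000100
---------------
  1101110010101

Answer: 1101110010101 (7061)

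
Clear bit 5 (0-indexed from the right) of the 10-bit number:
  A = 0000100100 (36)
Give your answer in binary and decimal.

Mask = ~(1 << 5) = 1111011111
Bit 5 of A is 1, so AND-ing with the mask clears it to 0.
  0000100100
& 1111011111
------------
  0000000100

Answer: 0000000100 (4)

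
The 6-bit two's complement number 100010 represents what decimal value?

MSB is 1, so the value is negative. Find the magnitude:
1. Invert bits:  011101
2. Add 1:        011110  = 30
3. Apply sign:   -30

Answer: -30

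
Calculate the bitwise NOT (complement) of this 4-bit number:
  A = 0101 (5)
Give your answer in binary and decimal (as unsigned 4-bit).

Flip each bit (0->1, 1->0):
  0101
  1010

Answer: 1010 (10)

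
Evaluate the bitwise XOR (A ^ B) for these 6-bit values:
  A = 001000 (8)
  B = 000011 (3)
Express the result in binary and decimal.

Apply ^ to each column (1 where bits differ):
  001000
^ 000011
--------
  001011

Answer: 001011 (11)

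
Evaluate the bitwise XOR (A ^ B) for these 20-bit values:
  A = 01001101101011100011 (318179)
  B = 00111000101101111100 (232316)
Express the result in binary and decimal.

Apply ^ to each column (1 where bits differ):
  01001101101011100011
^ 00111000101101111100
----------------------
  01110101000110011111

Answer: 01110101000110011111 (479647)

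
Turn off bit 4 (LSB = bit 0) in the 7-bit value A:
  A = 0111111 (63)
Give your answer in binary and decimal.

Mask = ~(1 << 4) = 1101111
Bit 4 of A is 1, so AND-ing with the mask clears it to 0.
  0111111
& 1101111
---------
  0101111

Answer: 0101111 (47)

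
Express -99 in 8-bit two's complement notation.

1. Binary of +99:  01100011
2. Invert bits:     10011100
3. Add 1:           10011101

Answer: 10011101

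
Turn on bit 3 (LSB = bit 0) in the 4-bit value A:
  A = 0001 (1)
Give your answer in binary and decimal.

Mask = 1 << 3 = 1000
Bit 3 of A is 0, so OR-ing with the mask flips it to 1.
  0001
| 1000
------
  1001

Answer: 1001 (9)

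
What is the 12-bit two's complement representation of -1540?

1. Binary of +1540:  011000000100
2. Invert bits:     100111111011
3. Add 1:           100111111100

Answer: 100111111100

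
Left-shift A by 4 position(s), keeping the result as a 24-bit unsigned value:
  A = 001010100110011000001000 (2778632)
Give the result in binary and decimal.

Shift left by 4: drop the top 4 bit(s), append 4 zero(s) on the right.
  001010100110011000001000  ->  discard [0010], keep [10100110011000001000], append 0000
= 101001100110000010000000

Answer: 101001100110000010000000 (10903680)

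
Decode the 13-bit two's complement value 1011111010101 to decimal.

MSB is 1, so the value is negative. Find the magnitude:
1. Invert bits:  0100000101010
2. Add 1:        0100000101011  = 2091
3. Apply sign:   -2091

Answer: -2091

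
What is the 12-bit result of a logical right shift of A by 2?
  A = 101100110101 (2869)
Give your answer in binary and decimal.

Logical shift right by 2: drop the bottom 2 bit(s), prepend 2 zero(s) on the left.
  101100110101  ->  keep [1011001101], discard [01], prepend 00
= 001011001101

Answer: 001011001101 (717)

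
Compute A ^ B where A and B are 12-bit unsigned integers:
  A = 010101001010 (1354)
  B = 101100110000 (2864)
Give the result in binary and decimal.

Apply ^ to each column (1 where bits differ):
  010101001010
^ 101100110000
--------------
  111001111010

Answer: 111001111010 (3706)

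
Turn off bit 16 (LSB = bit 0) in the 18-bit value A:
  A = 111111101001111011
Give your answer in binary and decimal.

Mask = ~(1 << 16) = 101111111111111111
Bit 16 of A is 1, so AND-ing with the mask clears it to 0.
  111111101001111011
& 101111111111111111
--------------------
  101111101001111011

Answer: 101111101001111011 (195195)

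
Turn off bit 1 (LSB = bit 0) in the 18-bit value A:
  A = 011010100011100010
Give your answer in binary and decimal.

Mask = ~(1 << 1) = 111111111111111101
Bit 1 of A is 1, so AND-ing with the mask clears it to 0.
  011010100011100010
& 111111111111111101
--------------------
  011010100011100000

Answer: 011010100011100000 (108768)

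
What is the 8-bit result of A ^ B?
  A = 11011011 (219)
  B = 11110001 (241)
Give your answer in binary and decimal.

Apply ^ to each column (1 where bits differ):
  11011011
^ 11110001
----------
  00101010

Answer: 00101010 (42)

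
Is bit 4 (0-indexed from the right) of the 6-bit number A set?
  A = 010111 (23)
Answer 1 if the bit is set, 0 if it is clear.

Bit 4 is the 5th from the right.
  010111
   ^
That bit is 1.

Answer: 1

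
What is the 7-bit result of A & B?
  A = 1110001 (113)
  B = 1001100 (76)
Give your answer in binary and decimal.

Apply & to each column (1 only where both bits are 1):
  1110001
& 1001100
---------
  1000000

Answer: 1000000 (64)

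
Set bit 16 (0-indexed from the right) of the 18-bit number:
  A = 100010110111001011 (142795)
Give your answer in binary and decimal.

Mask = 1 << 16 = 010000000000000000
Bit 16 of A is 0, so OR-ing with the mask flips it to 1.
  100010110111001011
| 010000000000000000
--------------------
  110010110111001011

Answer: 110010110111001011 (208331)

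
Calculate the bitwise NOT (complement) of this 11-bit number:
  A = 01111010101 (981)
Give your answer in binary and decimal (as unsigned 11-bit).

Flip each bit (0->1, 1->0):
  01111010101
  10000101010

Answer: 10000101010 (1066)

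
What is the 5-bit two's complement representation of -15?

1. Binary of +15:  01111
2. Invert bits:     10000
3. Add 1:           10001

Answer: 10001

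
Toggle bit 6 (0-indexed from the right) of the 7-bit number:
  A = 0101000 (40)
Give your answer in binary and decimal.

Mask = 1 << 6 = 1000000
Bit 6 of A is 0; XOR with the mask flips it to 1.
  0101000
^ 1000000
---------
  1101000

Answer: 1101000 (104)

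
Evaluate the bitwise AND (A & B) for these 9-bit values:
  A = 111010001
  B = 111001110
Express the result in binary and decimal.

Apply & to each column (1 only where both bits are 1):
  111010001
& 111001110
-----------
  111000000

Answer: 111000000 (448)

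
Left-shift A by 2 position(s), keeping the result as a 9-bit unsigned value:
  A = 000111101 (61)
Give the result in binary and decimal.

Shift left by 2: drop the top 2 bit(s), append 2 zero(s) on the right.
  000111101  ->  discard [00], keep [0111101], append 00
= 011110100

Answer: 011110100 (244)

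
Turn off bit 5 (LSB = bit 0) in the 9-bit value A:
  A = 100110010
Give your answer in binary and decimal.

Mask = ~(1 << 5) = 111011111
Bit 5 of A is 1, so AND-ing with the mask clears it to 0.
  100110010
& 111011111
-----------
  100010010

Answer: 100010010 (274)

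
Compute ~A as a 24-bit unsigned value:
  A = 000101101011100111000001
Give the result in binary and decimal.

Flip each bit (0->1, 1->0):
  000101101011100111000001
  111010010100011000111110

Answer: 111010010100011000111110 (15287870)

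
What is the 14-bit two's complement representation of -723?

1. Binary of +723:  00001011010011
2. Invert bits:     11110100101100
3. Add 1:           11110100101101

Answer: 11110100101101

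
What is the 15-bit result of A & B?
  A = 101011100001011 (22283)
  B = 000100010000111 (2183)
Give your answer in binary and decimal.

Apply & to each column (1 only where both bits are 1):
  101011100001011
& 000100010000111
-----------------
  000000000000011

Answer: 000000000000011 (3)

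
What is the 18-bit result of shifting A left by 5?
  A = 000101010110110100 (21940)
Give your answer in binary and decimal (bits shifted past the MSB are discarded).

Shift left by 5: drop the top 5 bit(s), append 5 zero(s) on the right.
  000101010110110100  ->  discard [00010], keep [1010110110100], append 00000
= 101011011010000000

Answer: 101011011010000000 (177792)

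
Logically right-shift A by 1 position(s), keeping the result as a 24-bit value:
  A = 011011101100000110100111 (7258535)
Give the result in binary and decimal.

Logical shift right by 1: drop the bottom 1 bit(s), prepend 1 zero(s) on the left.
  011011101100000110100111  ->  keep [01101110110000011010011], discard [1], prepend 0
= 001101110110000011010011

Answer: 001101110110000011010011 (3629267)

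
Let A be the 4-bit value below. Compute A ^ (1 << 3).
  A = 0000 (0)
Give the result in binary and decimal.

Mask = 1 << 3 = 1000
Bit 3 of A is 0; XOR with the mask flips it to 1.
  0000
^ 1000
------
  1000

Answer: 1000 (8)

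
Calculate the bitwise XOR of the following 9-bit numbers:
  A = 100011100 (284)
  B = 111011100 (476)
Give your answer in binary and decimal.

Apply ^ to each column (1 where bits differ):
  100011100
^ 111011100
-----------
  011000000

Answer: 011000000 (192)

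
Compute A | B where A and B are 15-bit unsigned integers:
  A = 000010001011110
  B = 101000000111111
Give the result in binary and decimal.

Apply | to each column (1 where either bit is 1):
  000010001011110
| 101000000111111
-----------------
  101010001111111

Answer: 101010001111111 (21631)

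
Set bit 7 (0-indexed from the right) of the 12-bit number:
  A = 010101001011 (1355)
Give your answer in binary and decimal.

Mask = 1 << 7 = 000010000000
Bit 7 of A is 0, so OR-ing with the mask flips it to 1.
  010101001011
| 000010000000
--------------
  010111001011

Answer: 010111001011 (1483)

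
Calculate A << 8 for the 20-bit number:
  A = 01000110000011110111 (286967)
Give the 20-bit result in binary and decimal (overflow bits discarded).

Shift left by 8: drop the top 8 bit(s), append 8 zero(s) on the right.
  01000110000011110111  ->  discard [01000110], keep [000011110111], append 00000000
= 00001111011100000000

Answer: 00001111011100000000 (63232)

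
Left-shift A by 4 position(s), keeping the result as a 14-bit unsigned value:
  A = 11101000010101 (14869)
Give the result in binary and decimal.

Shift left by 4: drop the top 4 bit(s), append 4 zero(s) on the right.
  11101000010101  ->  discard [1110], keep [1000010101], append 0000
= 10000101010000

Answer: 10000101010000 (8528)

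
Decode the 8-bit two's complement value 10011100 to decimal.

MSB is 1, so the value is negative. Find the magnitude:
1. Invert bits:  01100011
2. Add 1:        01100100  = 100
3. Apply sign:   -100

Answer: -100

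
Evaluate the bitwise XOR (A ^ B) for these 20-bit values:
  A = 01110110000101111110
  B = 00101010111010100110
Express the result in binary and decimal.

Apply ^ to each column (1 where bits differ):
  01110110000101111110
^ 00101010111010100110
----------------------
  01011100111111011000

Answer: 01011100111111011000 (380888)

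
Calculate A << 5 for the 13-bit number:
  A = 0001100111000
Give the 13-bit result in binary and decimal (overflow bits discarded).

Shift left by 5: drop the top 5 bit(s), append 5 zero(s) on the right.
  0001100111000  ->  discard [00011], keep [00111000], append 00000
= 0011100000000

Answer: 0011100000000 (1792)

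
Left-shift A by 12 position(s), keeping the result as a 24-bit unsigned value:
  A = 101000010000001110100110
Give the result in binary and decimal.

Shift left by 12: drop the top 12 bit(s), append 12 zero(s) on the right.
  101000010000001110100110  ->  discard [101000010000], keep [001110100110], append 000000000000
= 001110100110000000000000

Answer: 001110100110000000000000 (3825664)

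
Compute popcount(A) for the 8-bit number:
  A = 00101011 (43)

00101011
1-bits at positions (from bit 0 = LSB): 0, 1, 3, 5
Count = 4

Answer: 4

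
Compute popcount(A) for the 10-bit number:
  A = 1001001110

1001001110
1-bits at positions (from bit 0 = LSB): 1, 2, 3, 6, 9
Count = 5

Answer: 5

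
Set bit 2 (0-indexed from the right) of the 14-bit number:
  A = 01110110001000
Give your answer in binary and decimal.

Mask = 1 << 2 = 00000000000100
Bit 2 of A is 0, so OR-ing with the mask flips it to 1.
  01110110001000
| 00000000000100
----------------
  01110110001100

Answer: 01110110001100 (7564)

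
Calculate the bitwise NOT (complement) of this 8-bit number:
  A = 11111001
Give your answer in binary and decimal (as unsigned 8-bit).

Flip each bit (0->1, 1->0):
  11111001
  00000110

Answer: 00000110 (6)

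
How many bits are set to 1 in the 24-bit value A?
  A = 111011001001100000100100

111011001001100000100100
1-bits at positions (from bit 0 = LSB): 2, 5, 11, 12, 15, 18, 19, 21, 22, 23
Count = 10

Answer: 10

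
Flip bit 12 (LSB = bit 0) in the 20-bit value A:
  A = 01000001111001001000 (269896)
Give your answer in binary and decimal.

Mask = 1 << 12 = 00000001000000000000
Bit 12 of A is 1; XOR with the mask flips it to 0.
  01000001111001001000
^ 00000001000000000000
----------------------
  01000000111001001000

Answer: 01000000111001001000 (265800)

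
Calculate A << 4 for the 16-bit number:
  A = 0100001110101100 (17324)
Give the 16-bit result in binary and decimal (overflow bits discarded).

Shift left by 4: drop the top 4 bit(s), append 4 zero(s) on the right.
  0100001110101100  ->  discard [0100], keep [001110101100], append 0000
= 0011101011000000

Answer: 0011101011000000 (15040)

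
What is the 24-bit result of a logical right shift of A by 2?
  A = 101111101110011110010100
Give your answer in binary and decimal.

Logical shift right by 2: drop the bottom 2 bit(s), prepend 2 zero(s) on the left.
  101111101110011110010100  ->  keep [1011111011100111100101], discard [00], prepend 00
= 001011111011100111100101

Answer: 001011111011100111100101 (3127781)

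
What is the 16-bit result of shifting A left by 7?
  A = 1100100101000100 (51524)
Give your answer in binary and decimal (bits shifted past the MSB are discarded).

Shift left by 7: drop the top 7 bit(s), append 7 zero(s) on the right.
  1100100101000100  ->  discard [1100100], keep [101000100], append 0000000
= 1010001000000000

Answer: 1010001000000000 (41472)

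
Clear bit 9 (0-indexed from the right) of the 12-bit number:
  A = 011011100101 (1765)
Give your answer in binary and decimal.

Mask = ~(1 << 9) = 110111111111
Bit 9 of A is 1, so AND-ing with the mask clears it to 0.
  011011100101
& 110111111111
--------------
  010011100101

Answer: 010011100101 (1253)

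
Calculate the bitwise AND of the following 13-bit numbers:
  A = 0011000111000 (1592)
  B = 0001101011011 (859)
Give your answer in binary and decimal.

Apply & to each column (1 only where both bits are 1):
  0011000111000
& 0001101011011
---------------
  0001000011000

Answer: 0001000011000 (536)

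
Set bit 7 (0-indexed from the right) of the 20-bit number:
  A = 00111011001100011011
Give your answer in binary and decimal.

Mask = 1 << 7 = 00000000000010000000
Bit 7 of A is 0, so OR-ing with the mask flips it to 1.
  00111011001100011011
| 00000000000010000000
----------------------
  00111011001110011011

Answer: 00111011001110011011 (242587)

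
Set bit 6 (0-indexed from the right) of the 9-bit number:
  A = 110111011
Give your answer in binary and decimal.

Mask = 1 << 6 = 001000000
Bit 6 of A is 0, so OR-ing with the mask flips it to 1.
  110111011
| 001000000
-----------
  111111011

Answer: 111111011 (507)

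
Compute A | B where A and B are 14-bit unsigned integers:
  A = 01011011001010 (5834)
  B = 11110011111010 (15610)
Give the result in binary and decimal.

Apply | to each column (1 where either bit is 1):
  01011011001010
| 11110011111010
----------------
  11111011111010

Answer: 11111011111010 (16122)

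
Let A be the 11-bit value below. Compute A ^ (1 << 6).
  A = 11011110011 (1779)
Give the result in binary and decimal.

Mask = 1 << 6 = 00001000000
Bit 6 of A is 1; XOR with the mask flips it to 0.
  11011110011
^ 00001000000
-------------
  11010110011

Answer: 11010110011 (1715)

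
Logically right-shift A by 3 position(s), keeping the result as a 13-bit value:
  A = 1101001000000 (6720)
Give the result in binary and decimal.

Logical shift right by 3: drop the bottom 3 bit(s), prepend 3 zero(s) on the left.
  1101001000000  ->  keep [1101001000], discard [000], prepend 000
= 0001101001000

Answer: 0001101001000 (840)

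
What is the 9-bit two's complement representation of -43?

1. Binary of +43:  000101011
2. Invert bits:     111010100
3. Add 1:           111010101

Answer: 111010101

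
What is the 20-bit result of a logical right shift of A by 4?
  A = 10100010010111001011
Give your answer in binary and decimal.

Logical shift right by 4: drop the bottom 4 bit(s), prepend 4 zero(s) on the left.
  10100010010111001011  ->  keep [1010001001011100], discard [1011], prepend 0000
= 00001010001001011100

Answer: 00001010001001011100 (41564)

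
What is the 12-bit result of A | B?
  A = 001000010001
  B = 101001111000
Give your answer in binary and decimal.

Apply | to each column (1 where either bit is 1):
  001000010001
| 101001111000
--------------
  101001111001

Answer: 101001111001 (2681)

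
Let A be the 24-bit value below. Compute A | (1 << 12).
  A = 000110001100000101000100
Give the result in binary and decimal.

Mask = 1 << 12 = 000000000001000000000000
Bit 12 of A is 0, so OR-ing with the mask flips it to 1.
  000110001100000101000100
| 000000000001000000000000
--------------------------
  000110001101000101000100

Answer: 000110001101000101000100 (1626436)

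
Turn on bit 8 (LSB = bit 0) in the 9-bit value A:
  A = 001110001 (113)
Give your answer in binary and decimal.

Mask = 1 << 8 = 100000000
Bit 8 of A is 0, so OR-ing with the mask flips it to 1.
  001110001
| 100000000
-----------
  101110001

Answer: 101110001 (369)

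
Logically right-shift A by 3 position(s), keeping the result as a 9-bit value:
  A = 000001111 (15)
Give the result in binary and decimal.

Logical shift right by 3: drop the bottom 3 bit(s), prepend 3 zero(s) on the left.
  000001111  ->  keep [000001], discard [111], prepend 000
= 000000001

Answer: 000000001 (1)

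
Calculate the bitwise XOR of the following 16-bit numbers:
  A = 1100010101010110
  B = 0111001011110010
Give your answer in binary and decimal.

Apply ^ to each column (1 where bits differ):
  1100010101010110
^ 0111001011110010
------------------
  1011011110100100

Answer: 1011011110100100 (47012)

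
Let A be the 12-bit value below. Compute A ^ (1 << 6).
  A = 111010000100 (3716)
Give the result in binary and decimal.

Mask = 1 << 6 = 000001000000
Bit 6 of A is 0; XOR with the mask flips it to 1.
  111010000100
^ 000001000000
--------------
  111011000100

Answer: 111011000100 (3780)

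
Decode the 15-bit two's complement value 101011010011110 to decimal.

MSB is 1, so the value is negative. Find the magnitude:
1. Invert bits:  010100101100001
2. Add 1:        010100101100010  = 10594
3. Apply sign:   -10594

Answer: -10594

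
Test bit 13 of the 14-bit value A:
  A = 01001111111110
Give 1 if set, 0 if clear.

Bit 13 is the 14th from the right.
  01001111111110
  ^
That bit is 0.

Answer: 0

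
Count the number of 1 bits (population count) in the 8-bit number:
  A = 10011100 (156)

10011100
1-bits at positions (from bit 0 = LSB): 2, 3, 4, 7
Count = 4

Answer: 4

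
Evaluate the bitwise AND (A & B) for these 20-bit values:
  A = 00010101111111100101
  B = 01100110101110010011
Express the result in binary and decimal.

Apply & to each column (1 only where both bits are 1):
  00010101111111100101
& 01100110101110010011
----------------------
  00000100101110000001

Answer: 00000100101110000001 (19329)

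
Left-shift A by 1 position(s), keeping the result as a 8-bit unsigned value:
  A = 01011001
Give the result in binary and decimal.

Shift left by 1: drop the top 1 bit(s), append 1 zero(s) on the right.
  01011001  ->  discard [0], keep [1011001], append 0
= 10110010

Answer: 10110010 (178)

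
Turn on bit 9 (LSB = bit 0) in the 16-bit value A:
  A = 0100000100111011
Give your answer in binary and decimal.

Mask = 1 << 9 = 0000001000000000
Bit 9 of A is 0, so OR-ing with the mask flips it to 1.
  0100000100111011
| 0000001000000000
------------------
  0100001100111011

Answer: 0100001100111011 (17211)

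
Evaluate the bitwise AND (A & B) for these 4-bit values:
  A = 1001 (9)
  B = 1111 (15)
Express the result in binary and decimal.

Apply & to each column (1 only where both bits are 1):
  1001
& 1111
------
  1001

Answer: 1001 (9)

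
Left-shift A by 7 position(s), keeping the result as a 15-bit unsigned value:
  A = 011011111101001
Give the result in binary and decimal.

Shift left by 7: drop the top 7 bit(s), append 7 zero(s) on the right.
  011011111101001  ->  discard [0110111], keep [11101001], append 0000000
= 111010010000000

Answer: 111010010000000 (29824)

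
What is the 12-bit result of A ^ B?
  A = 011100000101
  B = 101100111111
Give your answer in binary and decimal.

Apply ^ to each column (1 where bits differ):
  011100000101
^ 101100111111
--------------
  110000111010

Answer: 110000111010 (3130)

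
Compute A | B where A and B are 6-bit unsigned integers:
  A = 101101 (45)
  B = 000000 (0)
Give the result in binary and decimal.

Apply | to each column (1 where either bit is 1):
  101101
| 000000
--------
  101101

Answer: 101101 (45)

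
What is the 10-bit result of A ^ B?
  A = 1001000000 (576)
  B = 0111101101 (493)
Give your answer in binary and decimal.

Apply ^ to each column (1 where bits differ):
  1001000000
^ 0111101101
------------
  1110101101

Answer: 1110101101 (941)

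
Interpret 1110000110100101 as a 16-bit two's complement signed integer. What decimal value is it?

MSB is 1, so the value is negative. Find the magnitude:
1. Invert bits:  0001111001011010
2. Add 1:        0001111001011011  = 7771
3. Apply sign:   -7771

Answer: -7771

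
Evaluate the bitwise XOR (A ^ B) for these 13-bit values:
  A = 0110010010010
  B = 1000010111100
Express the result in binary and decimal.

Apply ^ to each column (1 where bits differ):
  0110010010010
^ 1000010111100
---------------
  1110000101110

Answer: 1110000101110 (7214)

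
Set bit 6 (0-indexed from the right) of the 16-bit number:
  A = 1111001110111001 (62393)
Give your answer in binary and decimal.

Mask = 1 << 6 = 0000000001000000
Bit 6 of A is 0, so OR-ing with the mask flips it to 1.
  1111001110111001
| 0000000001000000
------------------
  1111001111111001

Answer: 1111001111111001 (62457)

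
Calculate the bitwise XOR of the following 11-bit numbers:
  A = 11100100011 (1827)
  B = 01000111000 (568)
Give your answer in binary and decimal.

Apply ^ to each column (1 where bits differ):
  11100100011
^ 01000111000
-------------
  10100011011

Answer: 10100011011 (1307)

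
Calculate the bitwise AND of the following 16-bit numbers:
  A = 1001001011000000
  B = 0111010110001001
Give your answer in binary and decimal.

Apply & to each column (1 only where both bits are 1):
  1001001011000000
& 0111010110001001
------------------
  0001000010000000

Answer: 0001000010000000 (4224)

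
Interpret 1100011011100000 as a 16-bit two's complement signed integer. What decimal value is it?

MSB is 1, so the value is negative. Find the magnitude:
1. Invert bits:  0011100100011111
2. Add 1:        0011100100100000  = 14624
3. Apply sign:   -14624

Answer: -14624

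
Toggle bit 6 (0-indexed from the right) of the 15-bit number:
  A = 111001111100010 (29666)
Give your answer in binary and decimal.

Mask = 1 << 6 = 000000001000000
Bit 6 of A is 1; XOR with the mask flips it to 0.
  111001111100010
^ 000000001000000
-----------------
  111001110100010

Answer: 111001110100010 (29602)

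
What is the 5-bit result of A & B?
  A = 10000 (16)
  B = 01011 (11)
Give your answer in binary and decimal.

Apply & to each column (1 only where both bits are 1):
  10000
& 01011
-------
  00000

Answer: 00000 (0)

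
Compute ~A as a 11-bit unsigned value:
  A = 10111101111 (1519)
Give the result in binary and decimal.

Flip each bit (0->1, 1->0):
  10111101111
  01000010000

Answer: 01000010000 (528)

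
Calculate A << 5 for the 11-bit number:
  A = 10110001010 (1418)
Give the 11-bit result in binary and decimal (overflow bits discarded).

Shift left by 5: drop the top 5 bit(s), append 5 zero(s) on the right.
  10110001010  ->  discard [10110], keep [001010], append 00000
= 00101000000

Answer: 00101000000 (320)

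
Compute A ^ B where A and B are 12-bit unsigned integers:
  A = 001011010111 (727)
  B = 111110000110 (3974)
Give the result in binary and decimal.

Apply ^ to each column (1 where bits differ):
  001011010111
^ 111110000110
--------------
  110101010001

Answer: 110101010001 (3409)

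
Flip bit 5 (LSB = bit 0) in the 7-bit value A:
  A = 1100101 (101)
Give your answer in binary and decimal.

Mask = 1 << 5 = 0100000
Bit 5 of A is 1; XOR with the mask flips it to 0.
  1100101
^ 0100000
---------
  1000101

Answer: 1000101 (69)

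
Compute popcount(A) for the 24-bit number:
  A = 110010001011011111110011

110010001011011111110011
1-bits at positions (from bit 0 = LSB): 0, 1, 4, 5, 6, 7, 8, 9, 10, 12, 13, 15, 19, 22, 23
Count = 15

Answer: 15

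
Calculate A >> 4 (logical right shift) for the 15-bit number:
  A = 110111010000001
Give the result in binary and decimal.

Logical shift right by 4: drop the bottom 4 bit(s), prepend 4 zero(s) on the left.
  110111010000001  ->  keep [11011101000], discard [0001], prepend 0000
= 000011011101000

Answer: 000011011101000 (1768)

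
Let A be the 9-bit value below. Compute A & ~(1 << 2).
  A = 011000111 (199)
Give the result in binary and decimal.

Mask = ~(1 << 2) = 111111011
Bit 2 of A is 1, so AND-ing with the mask clears it to 0.
  011000111
& 111111011
-----------
  011000011

Answer: 011000011 (195)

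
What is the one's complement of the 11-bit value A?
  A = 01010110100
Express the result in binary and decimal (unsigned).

Flip each bit (0->1, 1->0):
  01010110100
  10101001011

Answer: 10101001011 (1355)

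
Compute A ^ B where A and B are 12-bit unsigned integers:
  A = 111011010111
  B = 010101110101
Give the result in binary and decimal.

Apply ^ to each column (1 where bits differ):
  111011010111
^ 010101110101
--------------
  101110100010

Answer: 101110100010 (2978)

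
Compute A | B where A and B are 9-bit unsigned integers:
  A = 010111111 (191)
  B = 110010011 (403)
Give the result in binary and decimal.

Apply | to each column (1 where either bit is 1):
  010111111
| 110010011
-----------
  110111111

Answer: 110111111 (447)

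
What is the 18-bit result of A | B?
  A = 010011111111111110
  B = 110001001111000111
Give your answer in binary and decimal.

Apply | to each column (1 where either bit is 1):
  010011111111111110
| 110001001111000111
--------------------
  110011111111111111

Answer: 110011111111111111 (212991)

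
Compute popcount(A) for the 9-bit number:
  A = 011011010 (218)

011011010
1-bits at positions (from bit 0 = LSB): 1, 3, 4, 6, 7
Count = 5

Answer: 5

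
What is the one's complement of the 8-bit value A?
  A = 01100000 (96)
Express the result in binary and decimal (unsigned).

Flip each bit (0->1, 1->0):
  01100000
  10011111

Answer: 10011111 (159)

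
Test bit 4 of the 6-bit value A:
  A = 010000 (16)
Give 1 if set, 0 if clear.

Bit 4 is the 5th from the right.
  010000
   ^
That bit is 1.

Answer: 1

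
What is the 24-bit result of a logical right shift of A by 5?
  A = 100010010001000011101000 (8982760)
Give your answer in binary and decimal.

Logical shift right by 5: drop the bottom 5 bit(s), prepend 5 zero(s) on the left.
  100010010001000011101000  ->  keep [1000100100010000111], discard [01000], prepend 00000
= 000001000100100010000111

Answer: 000001000100100010000111 (280711)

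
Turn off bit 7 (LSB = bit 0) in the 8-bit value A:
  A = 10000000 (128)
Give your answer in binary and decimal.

Mask = ~(1 << 7) = 01111111
Bit 7 of A is 1, so AND-ing with the mask clears it to 0.
  10000000
& 01111111
----------
  00000000

Answer: 00000000 (0)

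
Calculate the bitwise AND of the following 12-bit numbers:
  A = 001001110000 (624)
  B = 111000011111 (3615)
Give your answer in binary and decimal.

Apply & to each column (1 only where both bits are 1):
  001001110000
& 111000011111
--------------
  001000010000

Answer: 001000010000 (528)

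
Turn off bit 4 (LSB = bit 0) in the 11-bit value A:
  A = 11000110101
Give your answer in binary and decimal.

Mask = ~(1 << 4) = 11111101111
Bit 4 of A is 1, so AND-ing with the mask clears it to 0.
  11000110101
& 11111101111
-------------
  11000100101

Answer: 11000100101 (1573)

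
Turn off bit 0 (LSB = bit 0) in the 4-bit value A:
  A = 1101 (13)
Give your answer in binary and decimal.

Mask = ~(1 << 0) = 1110
Bit 0 of A is 1, so AND-ing with the mask clears it to 0.
  1101
& 1110
------
  1100

Answer: 1100 (12)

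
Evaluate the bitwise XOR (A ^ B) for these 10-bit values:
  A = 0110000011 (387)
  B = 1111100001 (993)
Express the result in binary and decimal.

Apply ^ to each column (1 where bits differ):
  0110000011
^ 1111100001
------------
  1001100010

Answer: 1001100010 (610)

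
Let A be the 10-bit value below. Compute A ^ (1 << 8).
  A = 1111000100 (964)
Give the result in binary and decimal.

Mask = 1 << 8 = 0100000000
Bit 8 of A is 1; XOR with the mask flips it to 0.
  1111000100
^ 0100000000
------------
  1011000100

Answer: 1011000100 (708)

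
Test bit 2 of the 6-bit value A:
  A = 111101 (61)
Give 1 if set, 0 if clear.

Bit 2 is the 3rd from the right.
  111101
     ^
That bit is 1.

Answer: 1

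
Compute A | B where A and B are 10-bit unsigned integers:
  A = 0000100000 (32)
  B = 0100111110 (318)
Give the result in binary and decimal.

Apply | to each column (1 where either bit is 1):
  0000100000
| 0100111110
------------
  0100111110

Answer: 0100111110 (318)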